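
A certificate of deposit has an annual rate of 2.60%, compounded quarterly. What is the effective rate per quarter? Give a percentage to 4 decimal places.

0.6500%

With a nominal annual rate compounded quarterly, the periodic rate is the nominal rate divided by 4.
i = 0.0260 / 4 = 0.0065000 = 0.6500%.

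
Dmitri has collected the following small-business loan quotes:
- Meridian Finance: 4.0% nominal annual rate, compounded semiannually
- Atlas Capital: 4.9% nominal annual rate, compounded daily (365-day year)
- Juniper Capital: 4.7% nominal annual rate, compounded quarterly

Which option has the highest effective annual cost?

Atlas Capital

Meridian Finance: (1 + 0.040/2)^2 − 1 = 4.040%
Atlas Capital: (1 + 0.049/365)^365 − 1 = 5.022%
Juniper Capital: (1 + 0.047/4)^4 − 1 = 4.783%
The highest effective annual rate is Atlas Capital at 5.022%.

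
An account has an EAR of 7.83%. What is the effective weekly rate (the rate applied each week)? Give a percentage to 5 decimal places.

The per-week rate i satisfies (1 + i)^52 = 1 + 0.0783.
i = 1.0783^(1/52) − 1 = 0.0014508 = 0.14508%.

0.14508%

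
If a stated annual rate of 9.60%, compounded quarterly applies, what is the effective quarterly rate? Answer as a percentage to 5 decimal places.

2.40000%

With a nominal annual rate compounded quarterly, the periodic rate is the nominal rate divided by 4.
i = 0.0960 / 4 = 0.0240000 = 2.40000%.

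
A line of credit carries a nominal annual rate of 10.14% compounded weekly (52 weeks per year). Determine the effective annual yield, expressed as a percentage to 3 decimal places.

EAR = (1 + 0.1014/52)^52 − 1.
= 1.106610 − 1 = 10.661%.

10.661%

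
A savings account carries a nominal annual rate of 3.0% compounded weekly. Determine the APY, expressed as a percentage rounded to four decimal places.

EAR = (1 + 0.030/52)^52 − 1.
= (1 + 0.000577)^52 − 1 = 1.030446 − 1 = 3.0446%.

3.0446%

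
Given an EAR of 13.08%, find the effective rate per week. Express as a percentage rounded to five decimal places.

0.23667%

The per-week rate i satisfies (1 + i)^52 = 1 + 0.1308.
i = 1.1308^(1/52) − 1 = 0.0023667 = 0.23667%.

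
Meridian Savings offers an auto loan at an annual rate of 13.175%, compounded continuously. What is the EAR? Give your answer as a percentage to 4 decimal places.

With continuous compounding, EAR = e^0.13175 − 1.
e^0.13175 = 1.140823, so EAR = 0.140823 = 14.0823%.

14.0823%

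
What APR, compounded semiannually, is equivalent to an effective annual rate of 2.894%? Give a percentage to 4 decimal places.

(1 + r/2)^2 − 1 = 0.02894, so 1 + r/2 = 1.02894^(1/2).
r/2 = 0.014367, so r = 0.028734 = 2.8734%.

2.8734%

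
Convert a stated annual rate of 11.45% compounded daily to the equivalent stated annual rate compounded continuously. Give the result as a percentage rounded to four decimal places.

11.4482%

EAR = (1 + 0.1145/365)^365 − 1 = 0.121293.
Equivalent continuous rate: r = ln(1 + 0.121293) = 0.114482 = 11.4482%.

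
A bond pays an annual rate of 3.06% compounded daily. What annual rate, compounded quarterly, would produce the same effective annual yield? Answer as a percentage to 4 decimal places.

EAR = (1 + 0.0306/365)^365 − 1 = 0.031072.
Solve (1 + r/4)^4 = 1.031072: r/4 = 1.031072^(1/4) − 1 = 0.007679, so r = 0.030716 = 3.0716%.

3.0716%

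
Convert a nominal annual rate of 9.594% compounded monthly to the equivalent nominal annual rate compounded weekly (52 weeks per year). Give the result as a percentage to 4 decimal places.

EAR = (1 + 0.09594/12)^12 − 1 = 0.100273.
Solve (1 + r/52)^52 = 1.100273: r/52 = 1.100273^(1/52) − 1 = 0.001839, so r = 0.095646 = 9.5646%.

9.5646%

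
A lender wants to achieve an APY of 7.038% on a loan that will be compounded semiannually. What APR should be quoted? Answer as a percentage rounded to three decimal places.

6.918%

(1 + r/2)^2 − 1 = 0.07038, so 1 + r/2 = 1.07038^(1/2).
r/2 = 0.034592, so r = 0.069183 = 6.918%.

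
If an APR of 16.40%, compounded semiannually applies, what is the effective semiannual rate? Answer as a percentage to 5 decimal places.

With a nominal annual rate compounded semiannually, the periodic rate is the nominal rate divided by 2.
i = 0.1640 / 2 = 0.0820000 = 8.20000%.

8.20000%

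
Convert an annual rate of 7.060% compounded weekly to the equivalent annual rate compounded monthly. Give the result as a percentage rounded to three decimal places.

EAR = (1 + 0.07060/52)^52 − 1 = 0.073100.
Solve (1 + r/12)^12 = 1.073100: r/12 = 1.073100^(1/12) − 1 = 0.005897, so r = 0.070760 = 7.076%.

7.076%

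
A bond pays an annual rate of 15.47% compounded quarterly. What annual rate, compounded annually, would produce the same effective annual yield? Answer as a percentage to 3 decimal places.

EAR = (1 + 0.1547/4)^4 − 1 = 0.163908.
Compounded annually, the equivalent nominal rate is the EAR itself: 16.391%.

16.391%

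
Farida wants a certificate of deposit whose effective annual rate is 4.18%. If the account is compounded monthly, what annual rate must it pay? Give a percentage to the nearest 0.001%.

4.102%

(1 + r/12)^12 − 1 = 0.0418, so 1 + r/12 = 1.0418^(1/12).
r/12 = 0.003418, so r = 0.041020 = 4.102%.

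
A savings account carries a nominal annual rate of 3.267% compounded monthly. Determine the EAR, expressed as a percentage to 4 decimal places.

3.3164%

EAR = (1 + 0.03267/12)^12 − 1.
= 1.033164 − 1 = 3.3164%.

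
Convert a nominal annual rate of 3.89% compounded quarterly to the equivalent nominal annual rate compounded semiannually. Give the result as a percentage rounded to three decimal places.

3.909%

EAR = (1 + 0.0389/4)^4 − 1 = 0.039471.
Solve (1 + r/2)^2 = 1.039471: r/2 = 1.039471^(1/2) − 1 = 0.019545, so r = 0.039089 = 3.909%.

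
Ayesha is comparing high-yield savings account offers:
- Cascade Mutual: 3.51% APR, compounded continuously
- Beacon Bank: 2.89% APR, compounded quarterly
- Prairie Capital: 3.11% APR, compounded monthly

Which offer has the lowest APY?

Beacon Bank

Cascade Mutual: e^0.0351 − 1 = 3.572%
Beacon Bank: (1 + 0.0289/4)^4 − 1 = 2.921%
Prairie Capital: (1 + 0.0311/12)^12 − 1 = 3.155%
The lowest effective annual rate is Beacon Bank at 2.921%.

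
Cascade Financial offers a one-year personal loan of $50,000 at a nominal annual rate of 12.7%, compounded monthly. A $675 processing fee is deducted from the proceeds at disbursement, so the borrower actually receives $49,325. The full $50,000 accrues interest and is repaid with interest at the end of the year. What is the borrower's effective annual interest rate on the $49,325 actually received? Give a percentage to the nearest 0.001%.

Amount owed after one year: 50,000 × (1 + 0.127/12)^12 = 50,000 × 1.134660 = $56,732.98.
Effective rate on net proceeds: 56,732.98 / 49,325 − 1 = 0.150187 = 15.019%.

15.019%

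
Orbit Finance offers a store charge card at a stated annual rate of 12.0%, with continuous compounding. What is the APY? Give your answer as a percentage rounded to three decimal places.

12.750%

With continuous compounding, EAR = e^0.120 − 1.
e^0.120 = 1.127497, so EAR = 0.127497 = 12.750%.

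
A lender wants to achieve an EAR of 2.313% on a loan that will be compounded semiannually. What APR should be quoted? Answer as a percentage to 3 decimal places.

(1 + r/2)^2 − 1 = 0.02313, so 1 + r/2 = 1.02313^(1/2).
r/2 = 0.011499, so r = 0.022998 = 2.300%.

2.300%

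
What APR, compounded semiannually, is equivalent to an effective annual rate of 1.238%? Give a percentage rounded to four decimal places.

1.2342%

(1 + r/2)^2 − 1 = 0.01238, so 1 + r/2 = 1.01238^(1/2).
r/2 = 0.006171, so r = 0.012342 = 1.2342%.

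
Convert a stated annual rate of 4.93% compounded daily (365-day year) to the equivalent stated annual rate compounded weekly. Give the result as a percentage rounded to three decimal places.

4.932%

EAR = (1 + 0.0493/365)^365 − 1 = 0.050532.
Solve (1 + r/52)^52 = 1.050532: r/52 = 1.050532^(1/52) − 1 = 0.000948, so r = 0.049320 = 4.932%.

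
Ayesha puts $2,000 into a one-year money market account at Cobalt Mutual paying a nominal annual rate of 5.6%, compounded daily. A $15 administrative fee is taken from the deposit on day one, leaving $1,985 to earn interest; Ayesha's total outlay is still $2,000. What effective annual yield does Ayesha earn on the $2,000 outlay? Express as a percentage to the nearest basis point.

Value after one year: 1,985 × (1 + 0.056/365)^365 = 1,985 × 1.057593 = $2,099.32.
Effective yield on the $2,000 outlay: 2,099.32 / 2,000 − 1 = 0.049661 = 4.97%.

4.97%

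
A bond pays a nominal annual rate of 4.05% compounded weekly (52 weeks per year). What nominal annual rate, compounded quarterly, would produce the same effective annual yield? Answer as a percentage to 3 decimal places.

4.069%

EAR = (1 + 0.0405/52)^52 − 1 = 0.041315.
Solve (1 + r/4)^4 = 1.041315: r/4 = 1.041315^(1/4) − 1 = 0.010172, so r = 0.040690 = 4.069%.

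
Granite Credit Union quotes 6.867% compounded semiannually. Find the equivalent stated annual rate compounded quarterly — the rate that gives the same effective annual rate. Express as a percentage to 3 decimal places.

6.809%

EAR = (1 + 0.06867/2)^2 − 1 = 0.069849.
Solve (1 + r/4)^4 = 1.069849: r/4 = 1.069849^(1/4) − 1 = 0.017023, so r = 0.068090 = 6.809%.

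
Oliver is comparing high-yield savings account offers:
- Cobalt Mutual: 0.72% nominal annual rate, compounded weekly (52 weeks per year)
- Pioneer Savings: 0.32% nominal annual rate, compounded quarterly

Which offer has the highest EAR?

Cobalt Mutual: (1 + 0.0072/52)^52 − 1 = 0.723%
Pioneer Savings: (1 + 0.0032/4)^4 − 1 = 0.320%
The highest effective annual rate is Cobalt Mutual at 0.723%.

Cobalt Mutual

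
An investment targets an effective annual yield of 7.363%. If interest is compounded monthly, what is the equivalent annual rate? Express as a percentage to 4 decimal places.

7.1256%

(1 + r/12)^12 − 1 = 0.07363, so 1 + r/12 = 1.07363^(1/12).
r/12 = 0.005938, so r = 0.071256 = 7.1256%.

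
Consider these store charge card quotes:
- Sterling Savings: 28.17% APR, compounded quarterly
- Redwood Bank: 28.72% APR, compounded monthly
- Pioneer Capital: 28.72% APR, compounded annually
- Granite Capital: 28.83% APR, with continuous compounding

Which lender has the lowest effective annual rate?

Sterling Savings: (1 + 0.2817/4)^4 − 1 = 31.288%
Redwood Bank: (1 + 0.2872/12)^12 − 1 = 32.819%
Pioneer Capital: compounded annually, EAR = 28.720%
Granite Capital: e^0.2883 − 1 = 33.416%
The lowest effective annual rate is Pioneer Capital at 28.720%.

Pioneer Capital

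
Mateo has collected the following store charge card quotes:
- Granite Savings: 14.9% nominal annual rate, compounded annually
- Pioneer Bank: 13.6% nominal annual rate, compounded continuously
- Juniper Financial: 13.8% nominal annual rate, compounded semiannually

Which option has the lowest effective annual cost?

Juniper Financial

Granite Savings: compounded annually, EAR = 14.900%
Pioneer Bank: e^0.136 − 1 = 14.568%
Juniper Financial: (1 + 0.138/2)^2 − 1 = 14.276%
The lowest effective annual rate is Juniper Financial at 14.276%.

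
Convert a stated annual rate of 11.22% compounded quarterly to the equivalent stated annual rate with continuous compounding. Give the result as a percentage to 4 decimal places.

11.0655%

EAR = (1 + 0.1122/4)^4 − 1 = 0.117010.
Equivalent continuous rate: r = ln(1 + 0.117010) = 0.110655 = 11.0655%.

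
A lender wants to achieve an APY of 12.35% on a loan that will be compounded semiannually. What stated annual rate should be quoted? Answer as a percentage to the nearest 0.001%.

11.991%

(1 + r/2)^2 − 1 = 0.1235, so 1 + r/2 = 1.1235^(1/2).
r/2 = 0.059953, so r = 0.119906 = 11.991%.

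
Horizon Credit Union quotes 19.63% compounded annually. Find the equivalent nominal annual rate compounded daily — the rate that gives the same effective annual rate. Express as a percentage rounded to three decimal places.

17.928%

Compounded annually, EAR = nominal = 0.196300.
Solve (1 + r/365)^365 = 1.196300: r/365 = 1.196300^(1/365) − 1 = 0.000491, so r = 0.179277 = 17.928%.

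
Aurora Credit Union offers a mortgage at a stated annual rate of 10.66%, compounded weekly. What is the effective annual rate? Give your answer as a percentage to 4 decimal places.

EAR = (1 + 0.1066/52)^52 − 1.
= (1 + 0.002050)^52 − 1 = 1.112368 − 1 = 11.2368%.

11.2368%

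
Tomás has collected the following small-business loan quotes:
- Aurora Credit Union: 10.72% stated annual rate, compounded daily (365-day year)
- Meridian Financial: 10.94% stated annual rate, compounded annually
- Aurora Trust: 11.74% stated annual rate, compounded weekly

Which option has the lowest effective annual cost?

Meridian Financial

Aurora Credit Union: (1 + 0.1072/365)^365 − 1 = 11.314%
Meridian Financial: compounded annually, EAR = 10.940%
Aurora Trust: (1 + 0.1174/52)^52 − 1 = 12.442%
The lowest effective annual rate is Meridian Financial at 10.940%.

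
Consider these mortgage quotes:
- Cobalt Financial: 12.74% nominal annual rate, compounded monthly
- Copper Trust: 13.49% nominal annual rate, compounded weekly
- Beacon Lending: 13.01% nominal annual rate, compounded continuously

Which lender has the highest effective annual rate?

Cobalt Financial: (1 + 0.1274/12)^12 − 1 = 13.511%
Copper Trust: (1 + 0.1349/52)^52 − 1 = 14.422%
Beacon Lending: e^0.1301 − 1 = 13.894%
The highest effective annual rate is Copper Trust at 14.422%.

Copper Trust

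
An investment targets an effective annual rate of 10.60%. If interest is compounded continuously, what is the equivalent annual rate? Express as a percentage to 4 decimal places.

10.0750%

Continuous: nominal r satisfies e^r − 1 = 0.1060.
r = ln(1 + 0.1060) = ln(1.1060) = 0.100750 = 10.0750%.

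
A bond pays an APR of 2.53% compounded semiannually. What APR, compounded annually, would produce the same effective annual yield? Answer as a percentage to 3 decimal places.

2.546%

EAR = (1 + 0.0253/2)^2 − 1 = 0.025460.
Compounded annually, the equivalent nominal rate is the EAR itself: 2.546%.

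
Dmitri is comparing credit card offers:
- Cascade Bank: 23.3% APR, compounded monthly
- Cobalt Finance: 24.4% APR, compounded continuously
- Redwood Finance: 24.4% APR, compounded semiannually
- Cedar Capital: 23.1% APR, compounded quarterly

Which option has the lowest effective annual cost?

Cedar Capital

Cascade Bank: (1 + 0.233/12)^12 − 1 = 25.957%
Cobalt Finance: e^0.244 − 1 = 27.634%
Redwood Finance: (1 + 0.244/2)^2 − 1 = 25.888%
Cedar Capital: (1 + 0.231/4)^4 − 1 = 25.179%
The lowest effective annual rate is Cedar Capital at 25.179%.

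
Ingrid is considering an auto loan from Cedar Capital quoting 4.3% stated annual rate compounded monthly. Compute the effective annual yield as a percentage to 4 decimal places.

4.3858%

EAR = (1 + 0.043/12)^12 − 1.
= (1 + 0.003583)^12 − 1 = 1.043858 − 1 = 4.3858%.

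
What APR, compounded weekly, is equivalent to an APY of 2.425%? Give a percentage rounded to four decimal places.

2.3966%

(1 + r/52)^52 − 1 = 0.02425, so 1 + r/52 = 1.02425^(1/52).
r/52 = 0.000461, so r = 0.023966 = 2.3966%.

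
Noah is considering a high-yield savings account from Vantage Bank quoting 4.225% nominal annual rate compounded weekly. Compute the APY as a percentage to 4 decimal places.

EAR = (1 + 0.04225/52)^52 − 1.
= 1.043137 − 1 = 4.3137%.

4.3137%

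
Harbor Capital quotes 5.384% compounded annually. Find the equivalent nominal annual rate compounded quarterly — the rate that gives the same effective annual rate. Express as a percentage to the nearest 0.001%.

5.279%

Compounded annually, EAR = nominal = 0.053840.
Solve (1 + r/4)^4 = 1.053840: r/4 = 1.053840^(1/4) − 1 = 0.013196, so r = 0.052786 = 5.279%.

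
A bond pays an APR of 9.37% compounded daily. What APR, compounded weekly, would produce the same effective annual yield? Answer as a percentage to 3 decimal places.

EAR = (1 + 0.0937/365)^365 − 1 = 0.098217.
Solve (1 + r/52)^52 = 1.098217: r/52 = 1.098217^(1/52) − 1 = 0.001803, so r = 0.093772 = 9.377%.

9.377%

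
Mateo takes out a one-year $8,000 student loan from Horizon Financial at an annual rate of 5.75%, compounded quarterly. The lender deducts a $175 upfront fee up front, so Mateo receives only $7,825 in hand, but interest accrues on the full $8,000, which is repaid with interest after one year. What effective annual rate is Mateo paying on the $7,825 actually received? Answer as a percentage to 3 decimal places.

8.243%

Amount owed after one year: 8,000 × (1 + 0.0575/4)^4 = 8,000 × 1.058752 = $8,470.01.
Effective rate on net proceeds: 8,470.01 / 7,825 − 1 = 0.082430 = 8.243%.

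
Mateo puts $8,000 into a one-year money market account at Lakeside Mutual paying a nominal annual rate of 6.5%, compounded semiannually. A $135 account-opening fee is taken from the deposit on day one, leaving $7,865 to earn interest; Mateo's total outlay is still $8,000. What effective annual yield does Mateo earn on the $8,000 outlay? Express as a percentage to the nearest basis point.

4.81%

Value after one year: 7,865 × (1 + 0.065/2)^2 = 7,865 × 1.066056 = $8,384.53.
Effective yield on the $8,000 outlay: 8,384.53 / 8,000 − 1 = 0.048067 = 4.81%.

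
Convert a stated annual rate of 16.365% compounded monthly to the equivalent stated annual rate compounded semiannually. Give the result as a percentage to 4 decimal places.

16.9332%

EAR = (1 + 0.16365/12)^12 − 1 = 0.176500.
Solve (1 + r/2)^2 = 1.176500: r/2 = 1.176500^(1/2) − 1 = 0.084666, so r = 0.169332 = 16.9332%.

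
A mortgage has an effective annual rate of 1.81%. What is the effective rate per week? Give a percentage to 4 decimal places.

The per-week rate i satisfies (1 + i)^52 = 1 + 0.0181.
i = 1.0181^(1/52) − 1 = 0.0003450 = 0.0345%.

0.0345%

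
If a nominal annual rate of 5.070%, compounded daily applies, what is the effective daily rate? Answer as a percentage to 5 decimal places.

With a nominal annual rate compounded daily, the periodic rate is the nominal rate divided by 365.
i = 0.05070 / 365 = 0.0001389 = 0.01389%.

0.01389%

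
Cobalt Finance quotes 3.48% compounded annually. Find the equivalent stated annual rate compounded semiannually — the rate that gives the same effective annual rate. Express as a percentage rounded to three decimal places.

Compounded annually, EAR = nominal = 0.034800.
Solve (1 + r/2)^2 = 1.034800: r/2 = 1.034800^(1/2) − 1 = 0.017251, so r = 0.034502 = 3.450%.

3.450%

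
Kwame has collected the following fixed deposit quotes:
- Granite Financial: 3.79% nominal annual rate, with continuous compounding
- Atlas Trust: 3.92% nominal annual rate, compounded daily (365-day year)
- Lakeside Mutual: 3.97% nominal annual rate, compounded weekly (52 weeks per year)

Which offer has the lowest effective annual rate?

Granite Financial

Granite Financial: e^0.0379 − 1 = 3.863%
Atlas Trust: (1 + 0.0392/365)^365 − 1 = 3.998%
Lakeside Mutual: (1 + 0.0397/52)^52 − 1 = 4.048%
The lowest effective annual rate is Granite Financial at 3.863%.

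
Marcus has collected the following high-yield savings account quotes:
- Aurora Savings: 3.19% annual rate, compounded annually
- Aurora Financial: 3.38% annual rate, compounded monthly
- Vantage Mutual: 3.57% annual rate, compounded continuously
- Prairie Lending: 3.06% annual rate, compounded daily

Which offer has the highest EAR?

Vantage Mutual

Aurora Savings: compounded annually, EAR = 3.190%
Aurora Financial: (1 + 0.0338/12)^12 − 1 = 3.433%
Vantage Mutual: e^0.0357 − 1 = 3.634%
Prairie Lending: (1 + 0.0306/365)^365 − 1 = 3.107%
The highest effective annual rate is Vantage Mutual at 3.634%.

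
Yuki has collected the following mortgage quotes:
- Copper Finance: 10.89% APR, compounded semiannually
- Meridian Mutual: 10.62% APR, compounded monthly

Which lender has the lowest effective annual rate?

Meridian Mutual

Copper Finance: (1 + 0.1089/2)^2 − 1 = 11.186%
Meridian Mutual: (1 + 0.1062/12)^12 − 1 = 11.152%
The lowest effective annual rate is Meridian Mutual at 11.152%.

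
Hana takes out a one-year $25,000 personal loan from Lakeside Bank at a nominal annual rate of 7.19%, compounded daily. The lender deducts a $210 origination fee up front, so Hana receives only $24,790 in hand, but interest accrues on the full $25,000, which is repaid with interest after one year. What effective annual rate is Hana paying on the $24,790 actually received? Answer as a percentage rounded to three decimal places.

Amount owed after one year: 25,000 × (1 + 0.0719/365)^365 = 25,000 × 1.074540 = $26,863.51.
Effective rate on net proceeds: 26,863.51 / 24,790 − 1 = 0.083643 = 8.364%.

8.364%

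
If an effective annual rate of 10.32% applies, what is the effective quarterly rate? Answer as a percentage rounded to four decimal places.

2.4858%

The per-quarter rate i satisfies (1 + i)^4 = 1 + 0.1032.
i = 1.1032^(1/4) − 1 = 0.0248577 = 2.4858%.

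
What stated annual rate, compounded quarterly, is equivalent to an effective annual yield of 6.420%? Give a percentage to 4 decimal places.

(1 + r/4)^4 − 1 = 0.06420, so 1 + r/4 = 1.06420^(1/4).
r/4 = 0.015677, so r = 0.062710 = 6.2710%.

6.2710%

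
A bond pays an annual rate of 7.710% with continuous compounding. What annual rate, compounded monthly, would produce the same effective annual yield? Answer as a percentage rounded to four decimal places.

EAR under continuous compounding: e^0.07710 − 1 = 0.080150.
Solve (1 + r/12)^12 = 1.080150: r/12 = 1.080150^(1/12) − 1 = 0.006446, so r = 0.077348 = 7.7348%.

7.7348%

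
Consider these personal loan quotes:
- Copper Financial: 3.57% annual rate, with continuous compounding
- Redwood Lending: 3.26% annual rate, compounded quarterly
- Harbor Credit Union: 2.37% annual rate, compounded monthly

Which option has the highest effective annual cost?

Copper Financial

Copper Financial: e^0.0357 − 1 = 3.634%
Redwood Lending: (1 + 0.0326/4)^4 − 1 = 3.300%
Harbor Credit Union: (1 + 0.0237/12)^12 − 1 = 2.396%
The highest effective annual rate is Copper Financial at 3.634%.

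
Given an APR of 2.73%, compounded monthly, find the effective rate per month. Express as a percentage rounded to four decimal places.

With a nominal annual rate compounded monthly, the periodic rate is the nominal rate divided by 12.
i = 0.0273 / 12 = 0.0022750 = 0.2275%.

0.2275%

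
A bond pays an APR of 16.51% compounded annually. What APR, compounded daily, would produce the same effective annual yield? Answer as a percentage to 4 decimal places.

15.2839%

Compounded annually, EAR = nominal = 0.165100.
Solve (1 + r/365)^365 = 1.165100: r/365 = 1.165100^(1/365) − 1 = 0.000419, so r = 0.152839 = 15.2839%.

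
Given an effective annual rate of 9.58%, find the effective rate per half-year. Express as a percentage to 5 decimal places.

The per-half-year rate i satisfies (1 + i)^2 = 1 + 0.0958.
i = 1.0958^(1/2) − 1 = 0.0468047 = 4.68047%.

4.68047%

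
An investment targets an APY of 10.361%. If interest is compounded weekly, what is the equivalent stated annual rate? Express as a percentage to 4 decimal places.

(1 + r/52)^52 − 1 = 0.10361, so 1 + r/52 = 1.10361^(1/52).
r/52 = 0.001898, so r = 0.098680 = 9.8680%.

9.8680%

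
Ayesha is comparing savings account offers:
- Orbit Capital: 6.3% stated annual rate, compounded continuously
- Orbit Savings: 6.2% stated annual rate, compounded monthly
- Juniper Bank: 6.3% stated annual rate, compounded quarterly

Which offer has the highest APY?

Orbit Capital

Orbit Capital: e^0.063 − 1 = 6.503%
Orbit Savings: (1 + 0.062/12)^12 − 1 = 6.379%
Juniper Bank: (1 + 0.063/4)^4 − 1 = 6.450%
The highest effective annual rate is Orbit Capital at 6.503%.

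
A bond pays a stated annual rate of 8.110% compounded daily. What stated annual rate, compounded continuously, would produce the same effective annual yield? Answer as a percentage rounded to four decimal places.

EAR = (1 + 0.08110/365)^365 − 1 = 0.084470.
Equivalent continuous rate: r = ln(1 + 0.084470) = 0.081091 = 8.1091%.

8.1091%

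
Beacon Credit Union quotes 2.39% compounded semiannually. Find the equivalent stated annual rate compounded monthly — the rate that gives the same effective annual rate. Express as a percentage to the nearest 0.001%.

EAR = (1 + 0.0239/2)^2 − 1 = 0.024043.
Solve (1 + r/12)^12 = 1.024043: r/12 = 1.024043^(1/12) − 1 = 0.001982, so r = 0.023782 = 2.378%.

2.378%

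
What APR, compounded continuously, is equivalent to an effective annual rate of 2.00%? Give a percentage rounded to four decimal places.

Continuous: nominal r satisfies e^r − 1 = 0.0200.
r = ln(1 + 0.0200) = ln(1.0200) = 0.019803 = 1.9803%.

1.9803%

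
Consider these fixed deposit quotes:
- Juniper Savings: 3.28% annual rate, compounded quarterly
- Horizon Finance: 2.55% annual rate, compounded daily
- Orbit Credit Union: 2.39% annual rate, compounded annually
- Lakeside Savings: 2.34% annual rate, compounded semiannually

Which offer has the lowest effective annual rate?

Juniper Savings: (1 + 0.0328/4)^4 − 1 = 3.321%
Horizon Finance: (1 + 0.0255/365)^365 − 1 = 2.583%
Orbit Credit Union: compounded annually, EAR = 2.390%
Lakeside Savings: (1 + 0.0234/2)^2 − 1 = 2.354%
The lowest effective annual rate is Lakeside Savings at 2.354%.

Lakeside Savings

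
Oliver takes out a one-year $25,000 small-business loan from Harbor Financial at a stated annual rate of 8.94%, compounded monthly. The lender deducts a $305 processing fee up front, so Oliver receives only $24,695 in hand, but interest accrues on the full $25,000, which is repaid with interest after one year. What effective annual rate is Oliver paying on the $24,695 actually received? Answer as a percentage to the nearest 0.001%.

10.666%

Amount owed after one year: 25,000 × (1 + 0.0894/12)^12 = 25,000 × 1.093156 = $27,328.89.
Effective rate on net proceeds: 27,328.89 / 24,695 − 1 = 0.106657 = 10.666%.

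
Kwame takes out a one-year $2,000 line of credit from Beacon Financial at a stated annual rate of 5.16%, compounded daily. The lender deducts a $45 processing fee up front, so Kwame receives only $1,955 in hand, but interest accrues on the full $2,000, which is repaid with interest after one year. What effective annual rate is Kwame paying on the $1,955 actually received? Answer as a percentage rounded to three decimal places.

7.719%

Amount owed after one year: 2,000 × (1 + 0.0516/365)^365 = 2,000 × 1.052951 = $2,105.90.
Effective rate on net proceeds: 2,105.90 / 1,955 − 1 = 0.077187 = 7.719%.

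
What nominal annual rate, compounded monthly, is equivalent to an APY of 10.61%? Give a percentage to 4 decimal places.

(1 + r/12)^12 − 1 = 0.1061, so 1 + r/12 = 1.1061^(1/12).
r/12 = 0.008439, so r = 0.101265 = 10.1265%.

10.1265%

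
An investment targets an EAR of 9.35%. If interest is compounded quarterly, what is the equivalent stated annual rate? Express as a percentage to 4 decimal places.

9.0390%

(1 + r/4)^4 − 1 = 0.0935, so 1 + r/4 = 1.0935^(1/4).
r/4 = 0.022597, so r = 0.090390 = 9.0390%.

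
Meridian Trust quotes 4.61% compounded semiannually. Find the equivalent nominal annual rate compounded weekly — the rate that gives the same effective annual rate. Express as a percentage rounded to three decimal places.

EAR = (1 + 0.0461/2)^2 − 1 = 0.046631.
Solve (1 + r/52)^52 = 1.046631: r/52 = 1.046631^(1/52) − 1 = 0.000877, so r = 0.045597 = 4.560%.

4.560%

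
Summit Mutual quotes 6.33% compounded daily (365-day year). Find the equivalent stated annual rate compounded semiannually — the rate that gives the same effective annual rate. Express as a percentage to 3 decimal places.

EAR = (1 + 0.0633/365)^365 − 1 = 0.065341.
Solve (1 + r/2)^2 = 1.065341: r/2 = 1.065341^(1/2) − 1 = 0.032153, so r = 0.064307 = 6.431%.

6.431%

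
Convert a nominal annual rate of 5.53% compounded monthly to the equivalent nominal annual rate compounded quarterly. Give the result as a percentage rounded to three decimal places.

EAR = (1 + 0.0553/12)^12 − 1 = 0.056723.
Solve (1 + r/4)^4 = 1.056723: r/4 = 1.056723^(1/4) − 1 = 0.013889, so r = 0.055555 = 5.556%.

5.556%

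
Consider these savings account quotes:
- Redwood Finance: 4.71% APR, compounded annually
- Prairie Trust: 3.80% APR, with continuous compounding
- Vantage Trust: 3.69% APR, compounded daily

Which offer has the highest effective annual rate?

Redwood Finance

Redwood Finance: compounded annually, EAR = 4.710%
Prairie Trust: e^0.0380 − 1 = 3.873%
Vantage Trust: (1 + 0.0369/365)^365 − 1 = 3.759%
The highest effective annual rate is Redwood Finance at 4.710%.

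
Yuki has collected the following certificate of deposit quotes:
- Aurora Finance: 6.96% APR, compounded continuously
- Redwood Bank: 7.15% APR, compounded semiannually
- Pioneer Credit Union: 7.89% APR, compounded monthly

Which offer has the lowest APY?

Aurora Finance: e^0.0696 − 1 = 7.208%
Redwood Bank: (1 + 0.0715/2)^2 − 1 = 7.278%
Pioneer Credit Union: (1 + 0.0789/12)^12 − 1 = 8.182%
The lowest effective annual rate is Aurora Finance at 7.208%.

Aurora Finance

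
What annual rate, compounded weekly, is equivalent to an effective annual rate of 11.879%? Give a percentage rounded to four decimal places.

11.2369%

(1 + r/52)^52 − 1 = 0.11879, so 1 + r/52 = 1.11879^(1/52).
r/52 = 0.002161, so r = 0.112369 = 11.2369%.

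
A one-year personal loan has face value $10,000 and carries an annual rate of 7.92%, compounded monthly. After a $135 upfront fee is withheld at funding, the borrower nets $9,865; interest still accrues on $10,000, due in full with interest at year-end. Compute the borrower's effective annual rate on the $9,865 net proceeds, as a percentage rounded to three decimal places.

Amount owed after one year: 10,000 × (1 + 0.0792/12)^12 = 10,000 × 1.082139 = $10,821.39.
Effective rate on net proceeds: 10,821.39 / 9,865 − 1 = 0.096948 = 9.695%.

9.695%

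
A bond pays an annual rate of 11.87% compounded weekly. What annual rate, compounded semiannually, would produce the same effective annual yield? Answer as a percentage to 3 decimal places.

12.215%

EAR = (1 + 0.1187/52)^52 − 1 = 0.125880.
Solve (1 + r/2)^2 = 1.125880: r/2 = 1.125880^(1/2) − 1 = 0.061075, so r = 0.122150 = 12.215%.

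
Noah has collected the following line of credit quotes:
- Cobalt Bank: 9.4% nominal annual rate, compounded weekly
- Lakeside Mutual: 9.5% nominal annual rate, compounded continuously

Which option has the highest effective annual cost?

Cobalt Bank: (1 + 0.094/52)^52 − 1 = 9.847%
Lakeside Mutual: e^0.095 − 1 = 9.966%
The highest effective annual rate is Lakeside Mutual at 9.966%.

Lakeside Mutual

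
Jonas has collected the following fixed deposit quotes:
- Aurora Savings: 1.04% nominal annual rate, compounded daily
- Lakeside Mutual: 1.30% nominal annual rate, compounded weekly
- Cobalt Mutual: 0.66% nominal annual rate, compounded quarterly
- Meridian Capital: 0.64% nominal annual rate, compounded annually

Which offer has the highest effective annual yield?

Lakeside Mutual

Aurora Savings: (1 + 0.0104/365)^365 − 1 = 1.045%
Lakeside Mutual: (1 + 0.0130/52)^52 − 1 = 1.308%
Cobalt Mutual: (1 + 0.0066/4)^4 − 1 = 0.662%
Meridian Capital: compounded annually, EAR = 0.640%
The highest effective annual rate is Lakeside Mutual at 1.308%.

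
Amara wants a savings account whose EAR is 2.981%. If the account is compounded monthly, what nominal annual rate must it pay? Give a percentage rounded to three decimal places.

2.941%

(1 + r/12)^12 − 1 = 0.02981, so 1 + r/12 = 1.02981^(1/12).
r/12 = 0.002451, so r = 0.029410 = 2.941%.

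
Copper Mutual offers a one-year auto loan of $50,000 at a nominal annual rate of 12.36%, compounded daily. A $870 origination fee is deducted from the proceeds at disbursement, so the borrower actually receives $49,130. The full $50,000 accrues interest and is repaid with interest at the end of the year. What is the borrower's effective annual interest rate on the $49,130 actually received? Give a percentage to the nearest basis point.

15.16%

Amount owed after one year: 50,000 × (1 + 0.1236/365)^365 = 50,000 × 1.131539 = $56,576.97.
Effective rate on net proceeds: 56,576.97 / 49,130 − 1 = 0.151577 = 15.16%.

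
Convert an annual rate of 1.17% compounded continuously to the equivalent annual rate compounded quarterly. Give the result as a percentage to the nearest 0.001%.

EAR under continuous compounding: e^0.0117 − 1 = 0.011769.
Solve (1 + r/4)^4 = 1.011769: r/4 = 1.011769^(1/4) − 1 = 0.002929, so r = 0.011717 = 1.172%.

1.172%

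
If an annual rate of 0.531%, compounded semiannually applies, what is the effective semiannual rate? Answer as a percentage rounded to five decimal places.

0.26550%

With a nominal annual rate compounded semiannually, the periodic rate is the nominal rate divided by 2.
i = 0.00531 / 2 = 0.0026550 = 0.26550%.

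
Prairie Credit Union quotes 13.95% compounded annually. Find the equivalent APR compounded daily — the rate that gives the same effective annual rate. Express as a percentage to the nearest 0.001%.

13.061%

Compounded annually, EAR = nominal = 0.139500.
Solve (1 + r/365)^365 = 1.139500: r/365 = 1.139500^(1/365) − 1 = 0.000358, so r = 0.130613 = 13.061%.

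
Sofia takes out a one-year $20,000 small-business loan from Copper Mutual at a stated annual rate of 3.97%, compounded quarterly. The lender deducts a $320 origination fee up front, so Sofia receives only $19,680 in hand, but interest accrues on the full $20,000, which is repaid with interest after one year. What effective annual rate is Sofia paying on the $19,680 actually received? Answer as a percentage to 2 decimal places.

Amount owed after one year: 20,000 × (1 + 0.0397/4)^4 = 20,000 × 1.040295 = $20,805.90.
Effective rate on net proceeds: 20,805.90 / 19,680 − 1 = 0.057210 = 5.72%.

5.72%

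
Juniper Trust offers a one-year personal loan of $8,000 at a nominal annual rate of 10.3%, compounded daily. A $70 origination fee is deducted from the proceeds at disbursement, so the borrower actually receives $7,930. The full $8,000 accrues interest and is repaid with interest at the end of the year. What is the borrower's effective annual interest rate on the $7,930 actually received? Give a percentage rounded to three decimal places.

Amount owed after one year: 8,000 × (1 + 0.103/365)^365 = 8,000 × 1.108475 = $8,867.80.
Effective rate on net proceeds: 8,867.80 / 7,930 − 1 = 0.118260 = 11.826%.

11.826%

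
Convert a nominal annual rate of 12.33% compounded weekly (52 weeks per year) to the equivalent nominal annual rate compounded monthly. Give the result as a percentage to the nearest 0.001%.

12.379%

EAR = (1 + 0.1233/52)^52 − 1 = 0.131059.
Solve (1 + r/12)^12 = 1.131059: r/12 = 1.131059^(1/12) − 1 = 0.010316, so r = 0.123788 = 12.379%.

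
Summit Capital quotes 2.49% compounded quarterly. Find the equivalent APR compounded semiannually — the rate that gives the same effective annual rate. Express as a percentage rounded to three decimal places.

EAR = (1 + 0.0249/4)^4 − 1 = 0.025133.
Solve (1 + r/2)^2 = 1.025133: r/2 = 1.025133^(1/2) − 1 = 0.012489, so r = 0.024978 = 2.498%.

2.498%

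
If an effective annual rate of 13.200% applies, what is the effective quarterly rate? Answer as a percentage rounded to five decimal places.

3.14819%

The per-quarter rate i satisfies (1 + i)^4 = 1 + 0.13200.
i = 1.13200^(1/4) − 1 = 0.0314819 = 3.14819%.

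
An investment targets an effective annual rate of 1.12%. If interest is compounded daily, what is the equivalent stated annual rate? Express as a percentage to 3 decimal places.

1.114%

(1 + r/365)^365 − 1 = 0.0112, so 1 + r/365 = 1.0112^(1/365).
r/365 = 0.000031, so r = 0.011138 = 1.114%.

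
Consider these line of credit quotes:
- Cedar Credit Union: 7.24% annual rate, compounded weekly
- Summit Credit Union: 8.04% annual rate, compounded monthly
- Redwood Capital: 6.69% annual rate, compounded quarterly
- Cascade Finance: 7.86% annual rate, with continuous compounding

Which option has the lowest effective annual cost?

Cedar Credit Union: (1 + 0.0724/52)^52 − 1 = 7.503%
Summit Credit Union: (1 + 0.0804/12)^12 − 1 = 8.343%
Redwood Capital: (1 + 0.0669/4)^4 − 1 = 6.860%
Cascade Finance: e^0.0786 − 1 = 8.177%
The lowest effective annual rate is Redwood Capital at 6.860%.

Redwood Capital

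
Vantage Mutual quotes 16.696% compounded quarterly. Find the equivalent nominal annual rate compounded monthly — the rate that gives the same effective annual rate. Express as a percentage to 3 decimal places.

EAR = (1 + 0.16696/4)^4 − 1 = 0.177707.
Solve (1 + r/12)^12 = 1.177707: r/12 = 1.177707^(1/12) − 1 = 0.013724, so r = 0.164689 = 16.469%.

16.469%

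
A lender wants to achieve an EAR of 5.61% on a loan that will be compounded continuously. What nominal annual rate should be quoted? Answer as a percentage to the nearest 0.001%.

5.458%

Continuous: nominal r satisfies e^r − 1 = 0.0561.
r = ln(1 + 0.0561) = ln(1.0561) = 0.054583 = 5.458%.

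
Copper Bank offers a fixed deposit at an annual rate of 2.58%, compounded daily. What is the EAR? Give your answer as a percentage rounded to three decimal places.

EAR = (1 + 0.0258/365)^365 − 1.
= (1 + 0.000071)^365 − 1 = 1.026135 − 1 = 2.613%.

2.613%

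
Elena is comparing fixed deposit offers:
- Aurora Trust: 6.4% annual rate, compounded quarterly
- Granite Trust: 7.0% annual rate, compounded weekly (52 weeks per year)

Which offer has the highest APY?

Aurora Trust: (1 + 0.064/4)^4 − 1 = 6.555%
Granite Trust: (1 + 0.070/52)^52 − 1 = 7.246%
The highest effective annual rate is Granite Trust at 7.246%.

Granite Trust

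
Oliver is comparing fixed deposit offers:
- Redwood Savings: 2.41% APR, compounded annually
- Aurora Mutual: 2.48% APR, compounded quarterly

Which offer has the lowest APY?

Redwood Savings

Redwood Savings: compounded annually, EAR = 2.410%
Aurora Mutual: (1 + 0.0248/4)^4 − 1 = 2.503%
The lowest effective annual rate is Redwood Savings at 2.410%.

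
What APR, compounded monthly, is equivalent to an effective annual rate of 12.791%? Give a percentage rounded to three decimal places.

12.097%

(1 + r/12)^12 − 1 = 0.12791, so 1 + r/12 = 1.12791^(1/12).
r/12 = 0.010081, so r = 0.120972 = 12.097%.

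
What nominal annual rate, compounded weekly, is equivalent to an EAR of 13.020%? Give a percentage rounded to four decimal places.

(1 + r/52)^52 − 1 = 0.13020, so 1 + r/52 = 1.13020^(1/52).
r/52 = 0.002357, so r = 0.122539 = 12.2539%.

12.2539%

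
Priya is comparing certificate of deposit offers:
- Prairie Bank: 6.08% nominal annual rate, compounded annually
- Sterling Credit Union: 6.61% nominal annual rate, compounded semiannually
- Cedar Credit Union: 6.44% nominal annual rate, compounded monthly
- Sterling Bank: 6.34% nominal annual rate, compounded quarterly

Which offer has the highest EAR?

Prairie Bank: compounded annually, EAR = 6.080%
Sterling Credit Union: (1 + 0.0661/2)^2 − 1 = 6.719%
Cedar Credit Union: (1 + 0.0644/12)^12 − 1 = 6.634%
Sterling Bank: (1 + 0.0634/4)^4 − 1 = 6.492%
The highest effective annual rate is Sterling Credit Union at 6.719%.

Sterling Credit Union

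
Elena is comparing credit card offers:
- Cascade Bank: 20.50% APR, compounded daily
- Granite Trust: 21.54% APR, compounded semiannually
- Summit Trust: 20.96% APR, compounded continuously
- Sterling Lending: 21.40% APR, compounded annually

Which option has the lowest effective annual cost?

Sterling Lending

Cascade Bank: (1 + 0.2050/365)^365 − 1 = 22.745%
Granite Trust: (1 + 0.2154/2)^2 − 1 = 22.700%
Summit Trust: e^0.2096 − 1 = 23.318%
Sterling Lending: compounded annually, EAR = 21.400%
The lowest effective annual rate is Sterling Lending at 21.400%.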